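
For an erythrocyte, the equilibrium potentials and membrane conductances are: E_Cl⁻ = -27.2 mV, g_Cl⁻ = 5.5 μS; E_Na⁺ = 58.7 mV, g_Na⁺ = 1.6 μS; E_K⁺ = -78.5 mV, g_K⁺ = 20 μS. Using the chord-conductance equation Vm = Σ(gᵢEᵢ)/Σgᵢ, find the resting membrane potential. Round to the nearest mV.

-60 mV

Σ gᵢEᵢ = 5.5·(-27.2) + 1.6·(58.7) + 20·(-78.5) = -1625.68
Σ gᵢ = 5.5 + 1.6 + 20 = 27.1
Vm = -1625.68 / 27.1 = -59.99 mV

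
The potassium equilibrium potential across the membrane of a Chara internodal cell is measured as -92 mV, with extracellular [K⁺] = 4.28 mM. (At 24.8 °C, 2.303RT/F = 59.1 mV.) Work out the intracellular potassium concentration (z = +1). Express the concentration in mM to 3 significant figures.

154 mM

Nernst: E = (59.1/1) · log₁₀([out]/[in]), so log₁₀([out]/[in]) = -92.0 × 1 / 59.1 = -1.5567.
[out]/[in] = 10^(-1.5567) = 0.02775.
[in] = 4.28 / 0.02775 = 154.2 mM.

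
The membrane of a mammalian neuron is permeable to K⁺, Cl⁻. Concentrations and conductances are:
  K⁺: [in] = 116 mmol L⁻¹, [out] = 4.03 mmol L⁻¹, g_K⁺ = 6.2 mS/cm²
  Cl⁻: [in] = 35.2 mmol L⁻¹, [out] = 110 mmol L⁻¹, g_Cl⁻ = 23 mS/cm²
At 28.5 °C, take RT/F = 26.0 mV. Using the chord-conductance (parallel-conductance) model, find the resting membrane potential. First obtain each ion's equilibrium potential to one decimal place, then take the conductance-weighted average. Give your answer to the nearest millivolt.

E_K⁺ = (26.0/1)·ln(4.03/116) = -87.4 mV
E_Cl⁻ = (26.0/-1)·ln(110/35.2) = -29.6 mV
Vm = (Σ gᵢEᵢ)/(Σ gᵢ) = (6.2·-87.4 + 23·-29.6) / (6.2 + 23)
= -1222.68 / 29.2 = -41.87 mV

-42 mV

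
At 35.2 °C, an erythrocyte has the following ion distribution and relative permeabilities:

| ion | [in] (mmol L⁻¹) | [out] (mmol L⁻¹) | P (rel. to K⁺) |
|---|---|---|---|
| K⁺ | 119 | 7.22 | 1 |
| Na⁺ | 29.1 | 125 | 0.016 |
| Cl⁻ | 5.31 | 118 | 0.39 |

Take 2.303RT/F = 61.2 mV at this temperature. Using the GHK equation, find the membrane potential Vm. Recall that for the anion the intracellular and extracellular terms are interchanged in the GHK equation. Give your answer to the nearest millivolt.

Vm = 61.2 · log₁₀[(Σ P·[cation]ₒ + Σ P·[anion]ᵢ) / (Σ P·[cation]ᵢ + Σ P·[anion]ₒ)]
Numerator = 1×7.22 + 0.016×125 + 0.39×5.31 = 11.29
Denominator = 1×119 + 0.016×29.1 + 0.39×118 = 165.5
Vm = 61.2 · log₁₀(0.068229) = 61.2 × (-1.1660) = -71.36 mV

-71 mV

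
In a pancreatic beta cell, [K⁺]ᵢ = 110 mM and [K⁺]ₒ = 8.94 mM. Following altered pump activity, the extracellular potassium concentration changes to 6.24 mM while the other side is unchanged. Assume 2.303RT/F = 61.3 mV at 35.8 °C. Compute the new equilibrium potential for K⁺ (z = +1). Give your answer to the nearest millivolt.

-76 mV

After the shift: [K⁺]_out = 6.24, [K⁺]_in = 110 mM.
E_new = (61.3/1)·log₁₀(6.24/110) = 61.30 · (-1.2462) = -76.39 mV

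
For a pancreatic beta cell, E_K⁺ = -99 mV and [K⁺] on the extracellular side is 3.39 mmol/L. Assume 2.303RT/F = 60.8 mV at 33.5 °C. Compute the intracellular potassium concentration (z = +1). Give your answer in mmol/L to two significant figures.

140 mmol/L

Nernst: E = (60.8/1) · log₁₀([out]/[in]), so log₁₀([out]/[in]) = -99.0 × 1 / 60.8 = -1.6283.
[out]/[in] = 10^(-1.6283) = 0.02353.
[in] = 3.39 / 0.02353 = 144 mmol/L.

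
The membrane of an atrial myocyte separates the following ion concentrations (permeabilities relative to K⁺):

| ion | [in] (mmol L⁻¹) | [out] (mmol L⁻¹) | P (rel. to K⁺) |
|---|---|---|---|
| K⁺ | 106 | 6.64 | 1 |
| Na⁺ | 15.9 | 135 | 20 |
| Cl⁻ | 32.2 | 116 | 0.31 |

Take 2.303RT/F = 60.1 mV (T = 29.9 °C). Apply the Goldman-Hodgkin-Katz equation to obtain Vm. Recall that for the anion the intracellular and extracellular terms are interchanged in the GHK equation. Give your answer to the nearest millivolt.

46 mV

Vm = 60.1 · log₁₀[(Σ P·[cation]ₒ + Σ P·[anion]ᵢ) / (Σ P·[cation]ᵢ + Σ P·[anion]ₒ)]
Numerator = 1×6.64 + 20×135 + 0.31×32.2 = 2717
Denominator = 1×106 + 20×15.9 + 0.31×116 = 460
Vm = 60.1 · log₁₀(5.9062) = 60.1 × (0.7713) = 46.36 mV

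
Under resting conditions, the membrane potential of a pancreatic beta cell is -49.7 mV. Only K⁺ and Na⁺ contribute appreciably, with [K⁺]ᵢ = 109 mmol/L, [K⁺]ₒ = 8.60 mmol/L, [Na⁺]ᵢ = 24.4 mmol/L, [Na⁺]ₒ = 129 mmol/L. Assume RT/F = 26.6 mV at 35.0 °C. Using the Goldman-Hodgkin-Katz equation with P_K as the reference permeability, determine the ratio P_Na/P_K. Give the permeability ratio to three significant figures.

Let α = P_Na/P_K. GHK: Vm = 26.6·ln[(Kₒ + α·Naₒ)/(Kᵢ + α·Naᵢ)].
e^(Vm/26.6) = e^(-49.7/26.6) = 0.15437
So 0.15437·(Kᵢ + α·Naᵢ) = Kₒ + α·Naₒ → α = (0.15437·109.0 − 8.6) / (129.0 − 0.15437·24.4)
α = (16.83 − 8.6) / (129.0 − 3.767) = 8.226/125.2 = 0.06569

0.0657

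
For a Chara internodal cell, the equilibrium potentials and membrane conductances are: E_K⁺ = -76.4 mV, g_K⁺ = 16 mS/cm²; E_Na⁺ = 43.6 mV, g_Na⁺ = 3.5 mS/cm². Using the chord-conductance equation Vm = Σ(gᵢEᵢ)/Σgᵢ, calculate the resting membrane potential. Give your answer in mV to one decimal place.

Σ gᵢEᵢ = 16·(-76.4) + 3.5·(43.6) = -1069.80
Σ gᵢ = 16 + 3.5 = 19.5
Vm = -1069.80 / 19.5 = -54.86 mV

-54.9 mV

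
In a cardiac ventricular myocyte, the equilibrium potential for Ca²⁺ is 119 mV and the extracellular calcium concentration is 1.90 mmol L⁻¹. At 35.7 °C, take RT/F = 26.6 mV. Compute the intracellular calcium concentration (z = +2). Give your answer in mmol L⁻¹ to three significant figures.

0.000247 mmol L⁻¹

Nernst: E = (26.6/2) · ln([out]/[in]), so ln([out]/[in]) = 119.0 × 2 / 26.6 = 8.9474.
[out]/[in] = e^(8.9474) = 7688.
[in] = 1.90 / 7688 = 0.0002472 mmol L⁻¹.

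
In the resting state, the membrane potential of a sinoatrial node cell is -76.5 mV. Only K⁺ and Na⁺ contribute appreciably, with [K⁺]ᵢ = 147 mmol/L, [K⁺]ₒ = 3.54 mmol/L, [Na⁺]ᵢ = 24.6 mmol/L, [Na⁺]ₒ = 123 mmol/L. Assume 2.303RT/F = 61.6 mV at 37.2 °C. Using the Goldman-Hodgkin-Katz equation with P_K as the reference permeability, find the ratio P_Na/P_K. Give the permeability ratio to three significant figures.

0.0402

Let α = P_Na/P_K. GHK: Vm = 61.6·log₁₀[(Kₒ + α·Naₒ)/(Kᵢ + α·Naᵢ)].
10^(Vm/61.6) = 10^(-76.5/61.6) = 0.057295
So 0.057295·(Kᵢ + α·Naᵢ) = Kₒ + α·Naₒ → α = (0.057295·147.0 − 3.54) / (123.0 − 0.057295·24.6)
α = (8.422 − 3.54) / (123.0 − 1.409) = 4.882/121.6 = 0.04015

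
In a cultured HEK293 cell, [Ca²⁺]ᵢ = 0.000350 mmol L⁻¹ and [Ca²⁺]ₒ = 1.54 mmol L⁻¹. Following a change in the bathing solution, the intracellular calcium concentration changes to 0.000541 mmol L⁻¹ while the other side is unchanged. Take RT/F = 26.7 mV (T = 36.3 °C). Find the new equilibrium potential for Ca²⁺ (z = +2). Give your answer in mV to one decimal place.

106.2 mV

After the shift: [Ca²⁺]_out = 1.54, [Ca²⁺]_in = 0.000541 mmol L⁻¹.
E_new = (26.7/2)·ln(1.54/0.000541) = 13.35 · (7.9539) = 106.18 mV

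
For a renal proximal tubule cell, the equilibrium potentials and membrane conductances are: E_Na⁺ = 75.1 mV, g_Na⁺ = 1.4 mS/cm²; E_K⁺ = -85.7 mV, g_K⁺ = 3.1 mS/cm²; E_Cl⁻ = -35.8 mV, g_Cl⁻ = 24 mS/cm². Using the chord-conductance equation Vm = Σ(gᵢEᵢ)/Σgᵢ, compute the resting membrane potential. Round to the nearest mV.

-36 mV

Σ gᵢEᵢ = 1.4·(75.1) + 3.1·(-85.7) + 24·(-35.8) = -1019.73
Σ gᵢ = 1.4 + 3.1 + 24 = 28.5
Vm = -1019.73 / 28.5 = -35.78 mV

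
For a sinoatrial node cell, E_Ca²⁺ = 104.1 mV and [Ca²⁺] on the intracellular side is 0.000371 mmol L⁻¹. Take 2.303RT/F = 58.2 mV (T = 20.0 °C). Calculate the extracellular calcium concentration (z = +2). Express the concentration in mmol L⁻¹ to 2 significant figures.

1.4 mmol L⁻¹

Nernst: E = (58.2/2) · log₁₀([out]/[in]), so log₁₀([out]/[in]) = 104.1 × 2 / 58.2 = 3.5773.
[out]/[in] = 10^(3.5773) = 3779.
[out] = 3779 × 0.000371 = 1.402 mmol L⁻¹.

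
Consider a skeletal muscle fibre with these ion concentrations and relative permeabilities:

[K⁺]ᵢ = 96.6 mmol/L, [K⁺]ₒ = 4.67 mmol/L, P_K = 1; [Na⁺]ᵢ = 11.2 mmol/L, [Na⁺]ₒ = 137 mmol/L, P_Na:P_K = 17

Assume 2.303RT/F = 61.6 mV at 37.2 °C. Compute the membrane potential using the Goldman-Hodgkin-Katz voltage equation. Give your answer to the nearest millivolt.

56 mV

Vm = 61.6 · log₁₀[(Σ P·[cation]ₒ + Σ P·[anion]ᵢ) / (Σ P·[cation]ᵢ + Σ P·[anion]ₒ)]
Numerator = 1×4.67 + 17×137 = 2334
Denominator = 1×96.6 + 17×11.2 = 287
Vm = 61.6 · log₁₀(8.1313) = 61.6 × (0.9102) = 56.07 mV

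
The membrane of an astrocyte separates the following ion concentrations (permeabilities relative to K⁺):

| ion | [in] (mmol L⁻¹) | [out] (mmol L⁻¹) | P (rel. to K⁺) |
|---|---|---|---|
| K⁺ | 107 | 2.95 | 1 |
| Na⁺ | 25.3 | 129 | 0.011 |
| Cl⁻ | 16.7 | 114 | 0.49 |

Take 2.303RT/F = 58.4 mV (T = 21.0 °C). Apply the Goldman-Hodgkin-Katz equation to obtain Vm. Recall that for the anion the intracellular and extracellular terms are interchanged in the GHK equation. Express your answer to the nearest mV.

Vm = 58.4 · log₁₀[(Σ P·[cation]ₒ + Σ P·[anion]ᵢ) / (Σ P·[cation]ᵢ + Σ P·[anion]ₒ)]
Numerator = 1×2.95 + 0.011×129 + 0.49×16.7 = 12.55
Denominator = 1×107 + 0.011×25.3 + 0.49×114 = 163.1
Vm = 58.4 · log₁₀(0.076941) = 58.4 × (-1.1138) = -65.05 mV

-65 mV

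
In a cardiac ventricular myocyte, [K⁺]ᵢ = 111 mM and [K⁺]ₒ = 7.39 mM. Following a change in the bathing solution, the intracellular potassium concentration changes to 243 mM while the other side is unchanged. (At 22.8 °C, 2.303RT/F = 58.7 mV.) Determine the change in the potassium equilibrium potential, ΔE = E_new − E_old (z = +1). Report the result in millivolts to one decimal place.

E_old = (58.7/1)·log₁₀(7.39/111) = -69.07 mV
E_new = (58.7/1)·log₁₀(7.39/243) = -89.05 mV
ΔE = -89.05 − (-69.07) = -19.97 mV

-20.0 mV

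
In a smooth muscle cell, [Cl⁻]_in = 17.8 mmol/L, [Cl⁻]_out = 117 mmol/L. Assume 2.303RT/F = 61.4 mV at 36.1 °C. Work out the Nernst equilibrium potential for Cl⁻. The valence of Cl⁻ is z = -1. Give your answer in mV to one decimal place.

-50.2 mV

E = (61.4/z) · log₁₀([Cl⁻]_out/[Cl⁻]_in) with z = -1.
For an anion, dividing by z = -1 reverses the sign.
= (61.4/-1) · log₁₀(117/17.8) = -61.40 · log₁₀(6.573)
= -61.40 · (0.8178) = -50.21 mV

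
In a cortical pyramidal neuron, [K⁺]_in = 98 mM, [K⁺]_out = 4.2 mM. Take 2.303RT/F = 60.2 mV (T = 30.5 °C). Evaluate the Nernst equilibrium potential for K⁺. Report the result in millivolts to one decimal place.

E = (60.2/z) · log₁₀([K⁺]_out/[K⁺]_in) with z = +1.
= (60.2/1) · log₁₀(4.2/98) = 60.20 · log₁₀(0.04286)
= 60.20 · (-1.3680) = -82.35 mV

-82.4 mV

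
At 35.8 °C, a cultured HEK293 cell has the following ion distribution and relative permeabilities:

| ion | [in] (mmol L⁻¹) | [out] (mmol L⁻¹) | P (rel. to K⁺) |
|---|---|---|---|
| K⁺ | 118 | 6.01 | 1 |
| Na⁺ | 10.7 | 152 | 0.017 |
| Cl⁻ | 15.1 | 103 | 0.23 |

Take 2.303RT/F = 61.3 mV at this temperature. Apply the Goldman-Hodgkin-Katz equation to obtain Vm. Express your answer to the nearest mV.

Vm = 61.3 · log₁₀[(Σ P·[cation]ₒ + Σ P·[anion]ᵢ) / (Σ P·[cation]ᵢ + Σ P·[anion]ₒ)]
Numerator = 1×6.01 + 0.017×152 + 0.23×15.1 = 12.07
Denominator = 1×118 + 0.017×10.7 + 0.23×103 = 141.9
Vm = 61.3 · log₁₀(0.085056) = 61.3 × (-1.0703) = -65.61 mV

-66 mV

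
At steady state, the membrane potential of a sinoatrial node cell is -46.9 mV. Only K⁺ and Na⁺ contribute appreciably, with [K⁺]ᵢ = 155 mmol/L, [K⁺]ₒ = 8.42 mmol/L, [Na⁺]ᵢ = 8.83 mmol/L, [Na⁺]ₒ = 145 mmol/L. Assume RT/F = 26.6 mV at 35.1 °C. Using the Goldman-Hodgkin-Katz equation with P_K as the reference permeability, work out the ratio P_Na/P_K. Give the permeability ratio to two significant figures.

Let α = P_Na/P_K. GHK: Vm = 26.6·ln[(Kₒ + α·Naₒ)/(Kᵢ + α·Naᵢ)].
e^(Vm/26.6) = e^(-46.9/26.6) = 0.1715
So 0.1715·(Kᵢ + α·Naᵢ) = Kₒ + α·Naₒ → α = (0.1715·155.0 − 8.42) / (145.0 − 0.1715·8.83)
α = (26.58 − 8.42) / (145.0 − 1.514) = 18.16/143.5 = 0.1266

0.13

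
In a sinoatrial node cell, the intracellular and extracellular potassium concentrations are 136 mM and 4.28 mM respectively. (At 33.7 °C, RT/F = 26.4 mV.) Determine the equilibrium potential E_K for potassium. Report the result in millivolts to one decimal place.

-91.3 mV

E = (26.4/z) · ln([K⁺]_out/[K⁺]_in) with z = +1.
= (26.4/1) · ln(4.28/136) = 26.40 · ln(0.03147)
= 26.40 · (-3.4587) = -91.31 mV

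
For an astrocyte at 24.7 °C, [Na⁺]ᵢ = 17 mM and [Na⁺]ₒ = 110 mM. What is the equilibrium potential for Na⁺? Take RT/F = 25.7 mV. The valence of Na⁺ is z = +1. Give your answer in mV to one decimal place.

E = (25.7/z) · ln([Na⁺]_out/[Na⁺]_in) with z = +1.
= (25.7/1) · ln(110/17) = 25.70 · ln(6.471)
= 25.70 · (1.8673) = 47.99 mV

48.0 mV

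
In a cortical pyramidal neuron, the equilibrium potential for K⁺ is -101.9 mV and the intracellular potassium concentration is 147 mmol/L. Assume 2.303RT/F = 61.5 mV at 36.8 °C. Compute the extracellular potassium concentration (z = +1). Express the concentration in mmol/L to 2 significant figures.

3.2 mmol/L

Nernst: E = (61.5/1) · log₁₀([out]/[in]), so log₁₀([out]/[in]) = -101.9 × 1 / 61.5 = -1.6569.
[out]/[in] = 10^(-1.6569) = 0.02203.
[out] = 0.02203 × 147 = 3.239 mmol/L.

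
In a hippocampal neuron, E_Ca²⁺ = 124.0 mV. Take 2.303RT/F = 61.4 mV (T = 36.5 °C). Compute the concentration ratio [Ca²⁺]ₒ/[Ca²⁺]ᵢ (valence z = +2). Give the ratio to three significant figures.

log₁₀([out]/[in]) = E·z/(61.4) = 124.0 × 2 / 61.4 = 4.0391
[out]/[in] = 10^(4.0391) = 1.094e+04

10900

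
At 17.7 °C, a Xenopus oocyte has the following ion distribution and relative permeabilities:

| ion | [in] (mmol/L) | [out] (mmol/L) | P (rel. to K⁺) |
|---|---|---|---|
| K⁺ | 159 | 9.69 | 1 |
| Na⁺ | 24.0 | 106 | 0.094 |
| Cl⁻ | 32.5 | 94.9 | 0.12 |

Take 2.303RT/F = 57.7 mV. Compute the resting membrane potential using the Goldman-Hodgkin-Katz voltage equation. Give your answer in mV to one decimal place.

Vm = 57.7 · log₁₀[(Σ P·[cation]ₒ + Σ P·[anion]ᵢ) / (Σ P·[cation]ᵢ + Σ P·[anion]ₒ)]
Numerator = 1×9.69 + 0.094×106 + 0.12×32.5 = 23.55
Denominator = 1×159 + 0.094×24.0 + 0.12×94.9 = 172.6
Vm = 57.7 · log₁₀(0.13643) = 57.7 × (-0.8651) = -49.92 mV

-49.9 mV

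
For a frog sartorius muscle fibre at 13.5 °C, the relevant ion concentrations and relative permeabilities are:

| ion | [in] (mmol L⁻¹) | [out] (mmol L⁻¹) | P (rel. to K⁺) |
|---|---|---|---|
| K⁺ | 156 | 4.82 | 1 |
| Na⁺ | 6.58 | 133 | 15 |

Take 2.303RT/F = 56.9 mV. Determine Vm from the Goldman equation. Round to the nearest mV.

51 mV

Vm = 56.9 · log₁₀[(Σ P·[cation]ₒ + Σ P·[anion]ᵢ) / (Σ P·[cation]ᵢ + Σ P·[anion]ₒ)]
Numerator = 1×4.82 + 15×133 = 2000
Denominator = 1×156 + 15×6.58 = 254.7
Vm = 56.9 · log₁₀(7.8517) = 56.9 × (0.8950) = 50.92 mV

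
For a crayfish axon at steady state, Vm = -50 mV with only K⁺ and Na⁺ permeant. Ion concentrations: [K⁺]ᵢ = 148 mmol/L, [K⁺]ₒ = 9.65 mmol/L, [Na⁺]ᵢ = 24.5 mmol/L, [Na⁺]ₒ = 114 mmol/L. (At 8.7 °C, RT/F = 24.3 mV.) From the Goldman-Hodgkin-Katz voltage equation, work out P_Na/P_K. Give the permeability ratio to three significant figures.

0.0835

Let α = P_Na/P_K. GHK: Vm = 24.3·ln[(Kₒ + α·Naₒ)/(Kᵢ + α·Naᵢ)].
e^(Vm/24.3) = e^(-50.0/24.3) = 0.12776
So 0.12776·(Kᵢ + α·Naᵢ) = Kₒ + α·Naₒ → α = (0.12776·148.0 − 9.65) / (114.0 − 0.12776·24.5)
α = (18.91 − 9.65) / (114.0 − 3.13) = 9.258/110.9 = 0.08351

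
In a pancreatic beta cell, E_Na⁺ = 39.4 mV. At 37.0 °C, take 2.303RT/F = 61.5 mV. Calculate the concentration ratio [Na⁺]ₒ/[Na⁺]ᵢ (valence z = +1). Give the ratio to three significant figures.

log₁₀([out]/[in]) = E·z/(61.5) = 39.4 × 1 / 61.5 = 0.6407
[out]/[in] = 10^(0.6407) = 4.372

4.37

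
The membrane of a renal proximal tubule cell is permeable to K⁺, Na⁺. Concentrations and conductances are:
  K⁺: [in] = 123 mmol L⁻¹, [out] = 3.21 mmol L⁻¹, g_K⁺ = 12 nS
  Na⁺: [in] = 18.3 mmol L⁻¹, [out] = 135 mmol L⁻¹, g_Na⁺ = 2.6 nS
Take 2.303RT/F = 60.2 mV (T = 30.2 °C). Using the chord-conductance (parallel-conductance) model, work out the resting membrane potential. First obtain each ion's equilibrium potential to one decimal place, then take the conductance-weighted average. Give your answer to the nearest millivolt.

E_K⁺ = (60.2/1)·log₁₀(3.21/123) = -95.3 mV
E_Na⁺ = (60.2/1)·log₁₀(135/18.3) = 52.2 mV
Vm = (Σ gᵢEᵢ)/(Σ gᵢ) = (12·-95.3 + 2.6·52.2) / (12 + 2.6)
= -1007.88 / 14.6 = -69.03 mV

-69 mV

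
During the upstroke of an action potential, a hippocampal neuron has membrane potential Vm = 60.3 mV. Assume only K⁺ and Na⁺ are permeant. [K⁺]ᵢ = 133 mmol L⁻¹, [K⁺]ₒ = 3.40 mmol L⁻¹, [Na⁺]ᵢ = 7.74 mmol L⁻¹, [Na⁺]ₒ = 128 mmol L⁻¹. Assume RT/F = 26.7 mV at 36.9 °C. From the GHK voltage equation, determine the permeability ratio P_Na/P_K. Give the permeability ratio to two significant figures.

Let α = P_Na/P_K. GHK: Vm = 26.7·ln[(Kₒ + α·Naₒ)/(Kᵢ + α·Naᵢ)].
e^(Vm/26.7) = e^(60.3/26.7) = 9.568
So 9.568·(Kᵢ + α·Naᵢ) = Kₒ + α·Naₒ → α = (9.568·133.0 − 3.4) / (128.0 − 9.568·7.74)
α = (1273 − 3.4) / (128.0 − 74.06) = 1269/53.94 = 23.53

24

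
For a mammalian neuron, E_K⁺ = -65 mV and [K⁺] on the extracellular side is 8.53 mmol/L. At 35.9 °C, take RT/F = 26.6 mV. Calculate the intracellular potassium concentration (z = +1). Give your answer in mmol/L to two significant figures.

Nernst: E = (26.6/1) · ln([out]/[in]), so ln([out]/[in]) = -65.0 × 1 / 26.6 = -2.4436.
[out]/[in] = e^(-2.4436) = 0.08685.
[in] = 8.53 / 0.08685 = 98.22 mmol/L.

98 mmol/L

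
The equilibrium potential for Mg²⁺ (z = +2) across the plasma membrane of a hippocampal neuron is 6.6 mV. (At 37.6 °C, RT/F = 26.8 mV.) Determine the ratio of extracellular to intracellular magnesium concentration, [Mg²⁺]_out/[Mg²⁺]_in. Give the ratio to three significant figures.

ln([out]/[in]) = E·z/(26.8) = 6.6 × 2 / 26.8 = 0.4925
[out]/[in] = e^(0.4925) = 1.636

1.64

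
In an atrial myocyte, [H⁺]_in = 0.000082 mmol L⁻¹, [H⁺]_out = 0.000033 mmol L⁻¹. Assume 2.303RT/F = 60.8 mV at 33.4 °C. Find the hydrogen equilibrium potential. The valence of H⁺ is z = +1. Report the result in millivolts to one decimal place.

E = (60.8/z) · log₁₀([H⁺]_out/[H⁺]_in) with z = +1.
= (60.8/1) · log₁₀(0.000033/0.000082) = 60.80 · log₁₀(0.4024)
= 60.80 · (-0.3953) = -24.03 mV

-24.0 mV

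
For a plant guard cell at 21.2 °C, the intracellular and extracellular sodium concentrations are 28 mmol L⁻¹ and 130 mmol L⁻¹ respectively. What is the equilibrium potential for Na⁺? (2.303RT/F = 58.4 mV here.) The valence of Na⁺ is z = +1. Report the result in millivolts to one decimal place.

E = (58.4/z) · log₁₀([Na⁺]_out/[Na⁺]_in) with z = +1.
= (58.4/1) · log₁₀(130/28) = 58.40 · log₁₀(4.643)
= 58.40 · (0.6668) = 38.94 mV

38.9 mV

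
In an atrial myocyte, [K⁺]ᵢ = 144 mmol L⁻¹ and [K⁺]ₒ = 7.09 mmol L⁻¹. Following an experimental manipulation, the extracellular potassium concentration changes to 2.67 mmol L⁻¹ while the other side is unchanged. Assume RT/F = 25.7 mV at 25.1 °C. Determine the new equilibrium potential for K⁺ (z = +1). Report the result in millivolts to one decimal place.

-102.5 mV

After the shift: [K⁺]_out = 2.67, [K⁺]_in = 144 mmol L⁻¹.
E_new = (25.7/1)·ln(2.67/144) = 25.70 · (-3.9877) = -102.48 mV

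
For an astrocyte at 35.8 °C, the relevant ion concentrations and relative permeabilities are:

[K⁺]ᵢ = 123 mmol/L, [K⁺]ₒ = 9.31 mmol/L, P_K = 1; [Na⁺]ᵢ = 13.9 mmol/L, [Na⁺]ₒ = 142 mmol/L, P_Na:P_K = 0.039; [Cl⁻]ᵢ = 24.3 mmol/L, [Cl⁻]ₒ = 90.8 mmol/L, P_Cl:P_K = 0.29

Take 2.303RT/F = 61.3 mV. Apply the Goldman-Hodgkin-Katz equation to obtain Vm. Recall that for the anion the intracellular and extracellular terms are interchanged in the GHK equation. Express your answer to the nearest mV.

-51 mV

Vm = 61.3 · log₁₀[(Σ P·[cation]ₒ + Σ P·[anion]ᵢ) / (Σ P·[cation]ᵢ + Σ P·[anion]ₒ)]
Numerator = 1×9.31 + 0.039×142 + 0.29×24.3 = 21.89
Denominator = 1×123 + 0.039×13.9 + 0.29×90.8 = 149.9
Vm = 61.3 · log₁₀(0.14609) = 61.3 × (-0.8354) = -51.21 mV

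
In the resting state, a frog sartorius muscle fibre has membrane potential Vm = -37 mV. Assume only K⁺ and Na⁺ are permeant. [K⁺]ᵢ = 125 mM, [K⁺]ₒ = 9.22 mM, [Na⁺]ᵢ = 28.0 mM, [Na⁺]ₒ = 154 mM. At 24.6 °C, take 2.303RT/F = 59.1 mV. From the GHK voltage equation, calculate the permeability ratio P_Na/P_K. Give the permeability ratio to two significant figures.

Let α = P_Na/P_K. GHK: Vm = 59.1·log₁₀[(Kₒ + α·Naₒ)/(Kᵢ + α·Naᵢ)].
10^(Vm/59.1) = 10^(-37.0/59.1) = 0.23656
So 0.23656·(Kᵢ + α·Naᵢ) = Kₒ + α·Naₒ → α = (0.23656·125.0 − 9.22) / (154.0 − 0.23656·28.0)
α = (29.57 − 9.22) / (154.0 − 6.624) = 20.35/147.4 = 0.1381

0.14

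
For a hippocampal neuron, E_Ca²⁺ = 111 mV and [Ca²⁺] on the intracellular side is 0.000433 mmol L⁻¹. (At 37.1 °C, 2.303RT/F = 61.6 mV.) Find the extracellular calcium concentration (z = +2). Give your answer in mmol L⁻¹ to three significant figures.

1.74 mmol L⁻¹

Nernst: E = (61.6/2) · log₁₀([out]/[in]), so log₁₀([out]/[in]) = 111.0 × 2 / 61.6 = 3.6039.
[out]/[in] = 10^(3.6039) = 4017.
[out] = 4017 × 0.000433 = 1.739 mmol L⁻¹.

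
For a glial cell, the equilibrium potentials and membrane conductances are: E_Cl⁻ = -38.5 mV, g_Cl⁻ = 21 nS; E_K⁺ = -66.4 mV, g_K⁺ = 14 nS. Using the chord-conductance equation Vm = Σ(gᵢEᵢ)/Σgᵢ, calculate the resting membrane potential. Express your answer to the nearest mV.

Σ gᵢEᵢ = 21·(-38.5) + 14·(-66.4) = -1738.10
Σ gᵢ = 21 + 14 = 35
Vm = -1738.10 / 35 = -49.66 mV

-50 mV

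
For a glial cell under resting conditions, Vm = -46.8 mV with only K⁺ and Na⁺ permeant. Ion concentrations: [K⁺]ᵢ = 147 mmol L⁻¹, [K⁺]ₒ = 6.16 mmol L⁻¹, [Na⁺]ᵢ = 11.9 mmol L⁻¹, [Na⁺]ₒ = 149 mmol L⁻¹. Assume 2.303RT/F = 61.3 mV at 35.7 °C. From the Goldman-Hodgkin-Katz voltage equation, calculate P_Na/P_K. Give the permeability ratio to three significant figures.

0.131

Let α = P_Na/P_K. GHK: Vm = 61.3·log₁₀[(Kₒ + α·Naₒ)/(Kᵢ + α·Naᵢ)].
10^(Vm/61.3) = 10^(-46.8/61.3) = 0.1724
So 0.1724·(Kᵢ + α·Naᵢ) = Kₒ + α·Naₒ → α = (0.1724·147.0 − 6.16) / (149.0 − 0.1724·11.9)
α = (25.34 − 6.16) / (149.0 − 2.052) = 19.18/146.9 = 0.1305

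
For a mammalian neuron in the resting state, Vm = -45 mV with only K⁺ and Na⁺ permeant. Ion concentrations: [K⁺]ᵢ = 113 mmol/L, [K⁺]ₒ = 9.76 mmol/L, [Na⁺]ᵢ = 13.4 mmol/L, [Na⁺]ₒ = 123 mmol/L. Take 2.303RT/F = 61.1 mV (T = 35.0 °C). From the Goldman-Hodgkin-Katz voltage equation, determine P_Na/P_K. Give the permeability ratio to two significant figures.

0.091

Let α = P_Na/P_K. GHK: Vm = 61.1·log₁₀[(Kₒ + α·Naₒ)/(Kᵢ + α·Naᵢ)].
10^(Vm/61.1) = 10^(-45.0/61.1) = 0.18344
So 0.18344·(Kᵢ + α·Naᵢ) = Kₒ + α·Naₒ → α = (0.18344·113.0 − 9.76) / (123.0 − 0.18344·13.4)
α = (20.73 − 9.76) / (123.0 − 2.458) = 10.97/120.5 = 0.091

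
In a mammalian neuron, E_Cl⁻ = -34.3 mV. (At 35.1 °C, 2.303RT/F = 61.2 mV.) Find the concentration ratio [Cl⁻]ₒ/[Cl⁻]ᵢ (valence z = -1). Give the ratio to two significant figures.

log₁₀([out]/[in]) = E·z/(61.2) = -34.3 × -1 / 61.2 = 0.5605
[out]/[in] = 10^(0.5605) = 3.635

3.6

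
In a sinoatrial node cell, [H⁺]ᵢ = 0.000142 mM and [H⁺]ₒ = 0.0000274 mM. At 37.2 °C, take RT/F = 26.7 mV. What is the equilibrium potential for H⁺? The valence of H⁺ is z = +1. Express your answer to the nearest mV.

E = (26.7/z) · ln([H⁺]_out/[H⁺]_in) with z = +1.
= (26.7/1) · ln(0.0000274/0.000142) = 26.70 · ln(0.193)
= 26.70 · (-1.6453) = -43.93 mV

-44 mV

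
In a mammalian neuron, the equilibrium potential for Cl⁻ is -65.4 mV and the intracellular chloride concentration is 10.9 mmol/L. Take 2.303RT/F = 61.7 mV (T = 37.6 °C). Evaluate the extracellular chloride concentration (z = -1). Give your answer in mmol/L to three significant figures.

125 mmol/L

Nernst: E = (61.7/-1) · log₁₀([out]/[in]), so log₁₀([out]/[in]) = -65.4 × -1 / 61.7 = 1.0600.
[out]/[in] = 10^(1.0600) = 11.48.
[out] = 11.48 × 10.9 = 125.1 mmol/L.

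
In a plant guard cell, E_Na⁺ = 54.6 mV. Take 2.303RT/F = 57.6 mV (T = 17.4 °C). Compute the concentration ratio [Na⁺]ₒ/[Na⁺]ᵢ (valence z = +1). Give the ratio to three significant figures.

log₁₀([out]/[in]) = E·z/(57.6) = 54.6 × 1 / 57.6 = 0.9479
[out]/[in] = 10^(0.9479) = 8.87

8.87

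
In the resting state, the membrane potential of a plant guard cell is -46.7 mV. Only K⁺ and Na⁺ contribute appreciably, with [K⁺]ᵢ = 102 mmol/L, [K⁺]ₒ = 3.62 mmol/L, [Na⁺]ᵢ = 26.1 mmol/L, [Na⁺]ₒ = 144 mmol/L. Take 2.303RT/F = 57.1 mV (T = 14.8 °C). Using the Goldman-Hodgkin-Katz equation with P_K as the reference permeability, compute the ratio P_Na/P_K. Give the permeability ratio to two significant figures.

Let α = P_Na/P_K. GHK: Vm = 57.1·log₁₀[(Kₒ + α·Naₒ)/(Kᵢ + α·Naᵢ)].
10^(Vm/57.1) = 10^(-46.7/57.1) = 0.1521
So 0.1521·(Kᵢ + α·Naᵢ) = Kₒ + α·Naₒ → α = (0.1521·102.0 − 3.62) / (144.0 − 0.1521·26.1)
α = (15.51 − 3.62) / (144.0 − 3.97) = 11.89/140 = 0.08494

0.085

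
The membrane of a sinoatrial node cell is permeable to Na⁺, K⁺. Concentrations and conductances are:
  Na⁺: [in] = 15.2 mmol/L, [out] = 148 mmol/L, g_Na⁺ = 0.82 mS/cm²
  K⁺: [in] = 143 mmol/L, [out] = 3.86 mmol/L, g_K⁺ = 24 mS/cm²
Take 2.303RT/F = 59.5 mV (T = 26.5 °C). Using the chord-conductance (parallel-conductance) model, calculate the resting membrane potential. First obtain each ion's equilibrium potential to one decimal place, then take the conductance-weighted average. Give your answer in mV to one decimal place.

-88.3 mV

E_Na⁺ = (59.5/1)·log₁₀(148/15.2) = 58.8 mV
E_K⁺ = (59.5/1)·log₁₀(3.86/143) = -93.3 mV
Vm = (Σ gᵢEᵢ)/(Σ gᵢ) = (0.82·58.8 + 24·-93.3) / (0.82 + 24)
= -2190.98 / 24.82 = -88.27 mV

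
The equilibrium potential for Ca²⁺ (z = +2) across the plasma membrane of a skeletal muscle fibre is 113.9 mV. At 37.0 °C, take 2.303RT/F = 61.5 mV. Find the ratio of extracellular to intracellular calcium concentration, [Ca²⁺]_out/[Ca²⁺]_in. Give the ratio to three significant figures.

log₁₀([out]/[in]) = E·z/(61.5) = 113.9 × 2 / 61.5 = 3.7041
[out]/[in] = 10^(3.7041) = 5059

5060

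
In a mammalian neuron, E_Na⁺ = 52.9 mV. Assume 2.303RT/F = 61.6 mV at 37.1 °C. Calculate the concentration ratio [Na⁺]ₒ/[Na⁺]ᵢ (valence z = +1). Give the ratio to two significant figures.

7.2

log₁₀([out]/[in]) = E·z/(61.6) = 52.9 × 1 / 61.6 = 0.8588
[out]/[in] = 10^(0.8588) = 7.224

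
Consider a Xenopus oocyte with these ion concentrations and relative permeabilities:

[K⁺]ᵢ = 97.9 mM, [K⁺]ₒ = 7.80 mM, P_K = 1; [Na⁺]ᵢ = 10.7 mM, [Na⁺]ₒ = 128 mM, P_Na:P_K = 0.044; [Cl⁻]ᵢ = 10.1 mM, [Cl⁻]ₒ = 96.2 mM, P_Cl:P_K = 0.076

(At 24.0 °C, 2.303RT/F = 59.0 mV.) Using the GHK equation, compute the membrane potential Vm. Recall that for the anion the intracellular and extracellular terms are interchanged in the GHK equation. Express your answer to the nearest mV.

Vm = 59.0 · log₁₀[(Σ P·[cation]ₒ + Σ P·[anion]ᵢ) / (Σ P·[cation]ᵢ + Σ P·[anion]ₒ)]
Numerator = 1×7.80 + 0.044×128 + 0.076×10.1 = 14.2
Denominator = 1×97.9 + 0.044×10.7 + 0.076×96.2 = 105.7
Vm = 59.0 · log₁₀(0.13436) = 59.0 × (-0.8717) = -51.43 mV

-51 mV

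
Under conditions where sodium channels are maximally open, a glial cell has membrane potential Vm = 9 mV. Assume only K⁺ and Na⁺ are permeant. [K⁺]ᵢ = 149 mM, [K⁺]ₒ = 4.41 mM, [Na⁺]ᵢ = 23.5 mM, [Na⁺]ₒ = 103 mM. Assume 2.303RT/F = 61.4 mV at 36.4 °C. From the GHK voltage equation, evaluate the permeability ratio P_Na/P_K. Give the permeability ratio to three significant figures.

2.92

Let α = P_Na/P_K. GHK: Vm = 61.4·log₁₀[(Kₒ + α·Naₒ)/(Kᵢ + α·Naᵢ)].
10^(Vm/61.4) = 10^(9.0/61.4) = 1.4015
So 1.4015·(Kᵢ + α·Naᵢ) = Kₒ + α·Naₒ → α = (1.4015·149.0 − 4.41) / (103.0 − 1.4015·23.5)
α = (208.8 − 4.41) / (103.0 − 32.93) = 204.4/70.07 = 2.917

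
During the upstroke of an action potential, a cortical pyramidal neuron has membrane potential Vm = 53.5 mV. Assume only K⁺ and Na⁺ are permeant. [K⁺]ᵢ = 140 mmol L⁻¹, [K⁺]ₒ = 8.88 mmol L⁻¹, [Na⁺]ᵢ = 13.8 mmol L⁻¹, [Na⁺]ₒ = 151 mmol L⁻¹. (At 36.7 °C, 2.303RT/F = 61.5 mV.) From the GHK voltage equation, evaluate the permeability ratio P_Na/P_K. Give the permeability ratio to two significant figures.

21

Let α = P_Na/P_K. GHK: Vm = 61.5·log₁₀[(Kₒ + α·Naₒ)/(Kᵢ + α·Naᵢ)].
10^(Vm/61.5) = 10^(53.5/61.5) = 7.4117
So 7.4117·(Kᵢ + α·Naᵢ) = Kₒ + α·Naₒ → α = (7.4117·140.0 − 8.88) / (151.0 − 7.4117·13.8)
α = (1038 − 8.88) / (151.0 − 102.3) = 1029/48.72 = 21.12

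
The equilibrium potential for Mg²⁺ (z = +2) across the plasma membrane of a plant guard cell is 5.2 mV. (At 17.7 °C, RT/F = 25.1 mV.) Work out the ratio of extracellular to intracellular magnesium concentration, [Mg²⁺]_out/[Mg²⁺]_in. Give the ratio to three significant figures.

ln([out]/[in]) = E·z/(25.1) = 5.2 × 2 / 25.1 = 0.4143
[out]/[in] = e^(0.4143) = 1.513

1.51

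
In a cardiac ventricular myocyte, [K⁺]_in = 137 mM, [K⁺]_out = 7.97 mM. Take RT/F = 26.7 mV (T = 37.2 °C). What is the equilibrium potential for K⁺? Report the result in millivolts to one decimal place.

E = (26.7/z) · ln([K⁺]_out/[K⁺]_in) with z = +1.
= (26.7/1) · ln(7.97/137) = 26.70 · ln(0.05818)
= 26.70 · (-2.8443) = -75.94 mV

-75.9 mV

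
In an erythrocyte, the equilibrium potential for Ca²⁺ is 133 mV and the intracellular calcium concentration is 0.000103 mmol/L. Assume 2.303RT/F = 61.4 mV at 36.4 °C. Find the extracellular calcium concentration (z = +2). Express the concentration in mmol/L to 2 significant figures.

Nernst: E = (61.4/2) · log₁₀([out]/[in]), so log₁₀([out]/[in]) = 133.0 × 2 / 61.4 = 4.3322.
[out]/[in] = 10^(4.3322) = 2.149e+04.
[out] = 2.149e+04 × 0.000103 = 2.214 mmol/L.

2.2 mmol/L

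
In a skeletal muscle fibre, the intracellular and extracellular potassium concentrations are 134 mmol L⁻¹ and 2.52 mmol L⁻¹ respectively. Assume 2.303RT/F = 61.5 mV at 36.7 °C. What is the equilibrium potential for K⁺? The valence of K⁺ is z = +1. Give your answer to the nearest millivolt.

-106 mV

E = (61.5/z) · log₁₀([K⁺]_out/[K⁺]_in) with z = +1.
= (61.5/1) · log₁₀(2.52/134) = 61.50 · log₁₀(0.01881)
= 61.50 · (-1.7257) = -106.13 mV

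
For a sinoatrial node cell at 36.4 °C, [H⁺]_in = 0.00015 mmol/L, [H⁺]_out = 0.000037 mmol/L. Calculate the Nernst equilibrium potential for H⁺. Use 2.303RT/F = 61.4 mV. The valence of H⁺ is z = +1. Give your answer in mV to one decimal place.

E = (61.4/z) · log₁₀([H⁺]_out/[H⁺]_in) with z = +1.
= (61.4/1) · log₁₀(0.000037/0.00015) = 61.40 · log₁₀(0.2467)
= 61.40 · (-0.6079) = -37.32 mV

-37.3 mV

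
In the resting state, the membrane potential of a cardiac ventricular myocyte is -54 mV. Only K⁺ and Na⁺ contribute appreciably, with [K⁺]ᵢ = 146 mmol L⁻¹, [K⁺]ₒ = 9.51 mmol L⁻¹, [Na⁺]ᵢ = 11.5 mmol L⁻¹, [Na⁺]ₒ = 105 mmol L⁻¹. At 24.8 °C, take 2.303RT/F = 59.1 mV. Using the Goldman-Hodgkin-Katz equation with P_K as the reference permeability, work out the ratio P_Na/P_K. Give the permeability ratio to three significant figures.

Let α = P_Na/P_K. GHK: Vm = 59.1·log₁₀[(Kₒ + α·Naₒ)/(Kᵢ + α·Naᵢ)].
10^(Vm/59.1) = 10^(-54.0/59.1) = 0.12198
So 0.12198·(Kᵢ + α·Naᵢ) = Kₒ + α·Naₒ → α = (0.12198·146.0 − 9.51) / (105.0 − 0.12198·11.5)
α = (17.81 − 9.51) / (105.0 − 1.403) = 8.299/103.6 = 0.08011

0.0801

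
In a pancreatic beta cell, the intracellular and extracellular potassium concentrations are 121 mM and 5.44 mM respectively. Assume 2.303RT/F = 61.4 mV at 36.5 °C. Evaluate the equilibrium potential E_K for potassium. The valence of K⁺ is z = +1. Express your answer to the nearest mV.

E = (61.4/z) · log₁₀([K⁺]_out/[K⁺]_in) with z = +1.
= (61.4/1) · log₁₀(5.44/121) = 61.40 · log₁₀(0.04496)
= 61.40 · (-1.3472) = -82.72 mV

-83 mV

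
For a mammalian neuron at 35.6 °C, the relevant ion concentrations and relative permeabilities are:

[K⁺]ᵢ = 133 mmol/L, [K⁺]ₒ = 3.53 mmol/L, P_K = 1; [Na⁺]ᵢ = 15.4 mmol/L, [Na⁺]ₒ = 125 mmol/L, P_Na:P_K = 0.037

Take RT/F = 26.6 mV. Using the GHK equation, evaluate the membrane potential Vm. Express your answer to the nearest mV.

Vm = 26.6 · ln[(Σ P·[cation]ₒ + Σ P·[anion]ᵢ) / (Σ P·[cation]ᵢ + Σ P·[anion]ₒ)]
Numerator = 1×3.53 + 0.037×125 = 8.155
Denominator = 1×133 + 0.037×15.4 = 133.6
Vm = 26.6 · ln(0.061054) = 26.6 × (-2.7960) = -74.37 mV

-74 mV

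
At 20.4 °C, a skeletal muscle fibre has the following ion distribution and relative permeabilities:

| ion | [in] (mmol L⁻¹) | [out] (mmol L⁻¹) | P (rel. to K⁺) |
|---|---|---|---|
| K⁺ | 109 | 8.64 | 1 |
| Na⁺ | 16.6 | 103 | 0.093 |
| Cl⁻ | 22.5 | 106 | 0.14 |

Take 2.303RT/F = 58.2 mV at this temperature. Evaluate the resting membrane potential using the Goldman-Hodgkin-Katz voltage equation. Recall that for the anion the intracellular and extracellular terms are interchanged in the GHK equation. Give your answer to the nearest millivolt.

-45 mV

Vm = 58.2 · log₁₀[(Σ P·[cation]ₒ + Σ P·[anion]ᵢ) / (Σ P·[cation]ᵢ + Σ P·[anion]ₒ)]
Numerator = 1×8.64 + 0.093×103 + 0.14×22.5 = 21.37
Denominator = 1×109 + 0.093×16.6 + 0.14×106 = 125.4
Vm = 58.2 · log₁₀(0.17043) = 58.2 × (-0.7685) = -44.72 mV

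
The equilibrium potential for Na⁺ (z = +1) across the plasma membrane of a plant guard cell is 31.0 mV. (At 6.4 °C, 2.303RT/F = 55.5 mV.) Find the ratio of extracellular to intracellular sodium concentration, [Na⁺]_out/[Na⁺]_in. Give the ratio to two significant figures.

log₁₀([out]/[in]) = E·z/(55.5) = 31.0 × 1 / 55.5 = 0.5586
[out]/[in] = 10^(0.5586) = 3.619

3.6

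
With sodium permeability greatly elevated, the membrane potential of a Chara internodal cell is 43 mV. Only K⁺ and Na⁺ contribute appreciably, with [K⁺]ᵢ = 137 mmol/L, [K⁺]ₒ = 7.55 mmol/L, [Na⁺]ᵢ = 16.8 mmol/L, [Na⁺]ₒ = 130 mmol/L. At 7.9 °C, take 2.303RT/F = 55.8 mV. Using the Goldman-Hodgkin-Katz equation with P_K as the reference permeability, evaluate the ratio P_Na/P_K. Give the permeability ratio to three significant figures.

Let α = P_Na/P_K. GHK: Vm = 55.8·log₁₀[(Kₒ + α·Naₒ)/(Kᵢ + α·Naᵢ)].
10^(Vm/55.8) = 10^(43.0/55.8) = 5.8967
So 5.8967·(Kᵢ + α·Naᵢ) = Kₒ + α·Naₒ → α = (5.8967·137.0 − 7.55) / (130.0 − 5.8967·16.8)
α = (807.8 − 7.55) / (130.0 − 99.06) = 800.3/30.94 = 25.87

25.9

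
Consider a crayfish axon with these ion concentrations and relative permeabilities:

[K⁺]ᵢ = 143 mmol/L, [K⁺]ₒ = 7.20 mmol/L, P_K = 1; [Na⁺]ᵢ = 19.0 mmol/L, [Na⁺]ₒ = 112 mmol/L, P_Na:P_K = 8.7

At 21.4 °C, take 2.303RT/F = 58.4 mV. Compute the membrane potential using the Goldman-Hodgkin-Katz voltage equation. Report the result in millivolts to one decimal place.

29.4 mV

Vm = 58.4 · log₁₀[(Σ P·[cation]ₒ + Σ P·[anion]ᵢ) / (Σ P·[cation]ᵢ + Σ P·[anion]ₒ)]
Numerator = 1×7.20 + 8.7×112 = 981.6
Denominator = 1×143 + 8.7×19.0 = 308.3
Vm = 58.4 · log₁₀(3.1839) = 58.4 × (0.5030) = 29.37 mV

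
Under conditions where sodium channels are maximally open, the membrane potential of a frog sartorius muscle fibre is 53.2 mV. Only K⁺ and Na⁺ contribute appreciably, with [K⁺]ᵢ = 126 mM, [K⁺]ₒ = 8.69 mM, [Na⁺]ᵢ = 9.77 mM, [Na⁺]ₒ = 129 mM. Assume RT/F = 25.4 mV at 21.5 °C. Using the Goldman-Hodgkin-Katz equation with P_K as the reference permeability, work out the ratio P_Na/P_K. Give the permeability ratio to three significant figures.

20.4

Let α = P_Na/P_K. GHK: Vm = 25.4·ln[(Kₒ + α·Naₒ)/(Kᵢ + α·Naᵢ)].
e^(Vm/25.4) = e^(53.2/25.4) = 8.1213
So 8.1213·(Kᵢ + α·Naᵢ) = Kₒ + α·Naₒ → α = (8.1213·126.0 − 8.69) / (129.0 − 8.1213·9.77)
α = (1023 − 8.69) / (129.0 − 79.34) = 1015/49.66 = 20.43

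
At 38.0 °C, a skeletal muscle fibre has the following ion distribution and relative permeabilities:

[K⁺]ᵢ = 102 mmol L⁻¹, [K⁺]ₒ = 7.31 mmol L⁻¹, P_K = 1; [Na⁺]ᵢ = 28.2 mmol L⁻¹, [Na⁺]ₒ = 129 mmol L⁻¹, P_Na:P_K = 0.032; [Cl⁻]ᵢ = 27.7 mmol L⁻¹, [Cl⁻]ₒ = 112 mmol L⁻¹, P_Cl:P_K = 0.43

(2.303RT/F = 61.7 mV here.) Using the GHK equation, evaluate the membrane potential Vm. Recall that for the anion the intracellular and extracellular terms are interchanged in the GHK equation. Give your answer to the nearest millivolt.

Vm = 61.7 · log₁₀[(Σ P·[cation]ₒ + Σ P·[anion]ᵢ) / (Σ P·[cation]ᵢ + Σ P·[anion]ₒ)]
Numerator = 1×7.31 + 0.032×129 + 0.43×27.7 = 23.35
Denominator = 1×102 + 0.032×28.2 + 0.43×112 = 151.1
Vm = 61.7 · log₁₀(0.15457) = 61.7 × (-0.8109) = -50.03 mV

-50 mV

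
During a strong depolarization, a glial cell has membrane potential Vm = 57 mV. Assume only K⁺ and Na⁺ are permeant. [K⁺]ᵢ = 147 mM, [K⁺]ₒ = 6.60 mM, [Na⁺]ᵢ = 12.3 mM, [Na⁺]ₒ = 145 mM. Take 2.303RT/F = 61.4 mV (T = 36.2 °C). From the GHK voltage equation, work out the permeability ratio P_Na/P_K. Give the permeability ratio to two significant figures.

Let α = P_Na/P_K. GHK: Vm = 61.4·log₁₀[(Kₒ + α·Naₒ)/(Kᵢ + α·Naᵢ)].
10^(Vm/61.4) = 10^(57.0/61.4) = 8.4789
So 8.4789·(Kᵢ + α·Naᵢ) = Kₒ + α·Naₒ → α = (8.4789·147.0 − 6.6) / (145.0 − 8.4789·12.3)
α = (1246 − 6.6) / (145.0 − 104.3) = 1240/40.71 = 30.45

30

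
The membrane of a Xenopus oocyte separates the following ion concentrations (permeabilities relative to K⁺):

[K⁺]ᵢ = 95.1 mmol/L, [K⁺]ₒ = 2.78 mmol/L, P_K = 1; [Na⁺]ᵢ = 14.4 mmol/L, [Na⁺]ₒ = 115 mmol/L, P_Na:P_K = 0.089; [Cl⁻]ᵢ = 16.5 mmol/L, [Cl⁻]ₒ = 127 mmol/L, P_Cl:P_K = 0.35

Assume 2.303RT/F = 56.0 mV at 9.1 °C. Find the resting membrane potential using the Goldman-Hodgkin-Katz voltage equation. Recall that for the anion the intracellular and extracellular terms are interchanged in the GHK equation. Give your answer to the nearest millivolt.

Vm = 56.0 · log₁₀[(Σ P·[cation]ₒ + Σ P·[anion]ᵢ) / (Σ P·[cation]ᵢ + Σ P·[anion]ₒ)]
Numerator = 1×2.78 + 0.089×115 + 0.35×16.5 = 18.79
Denominator = 1×95.1 + 0.089×14.4 + 0.35×127 = 140.8
Vm = 56.0 · log₁₀(0.13342) = 56.0 × (-0.8748) = -48.99 mV

-49 mV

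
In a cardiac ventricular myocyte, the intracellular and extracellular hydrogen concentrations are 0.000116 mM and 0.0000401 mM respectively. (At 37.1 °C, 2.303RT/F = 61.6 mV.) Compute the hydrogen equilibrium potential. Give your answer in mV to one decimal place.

E = (61.6/z) · log₁₀([H⁺]_out/[H⁺]_in) with z = +1.
= (61.6/1) · log₁₀(0.0000401/0.000116) = 61.60 · log₁₀(0.3457)
= 61.60 · (-0.4613) = -28.42 mV

-28.4 mV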